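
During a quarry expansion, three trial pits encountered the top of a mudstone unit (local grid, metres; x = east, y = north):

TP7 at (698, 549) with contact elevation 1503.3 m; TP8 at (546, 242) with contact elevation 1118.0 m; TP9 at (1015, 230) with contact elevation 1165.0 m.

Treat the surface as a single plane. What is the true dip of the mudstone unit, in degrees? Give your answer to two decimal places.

50.14°

Two edge vectors: TP7→TP8 = (-152, -307, -385.3), TP7→TP9 = (317, -319, -338.3).
Normal n = (TP7→TP8) × (TP7→TP9) = (-19052.6, -173561.7, 145807).
So ∂z/∂x = −n_x/n_z = 0.13067 and ∂z/∂y = −n_y/n_z = 1.19035.
Gradient magnitude |∇z| = √(a² + b²) = √(0.01707 + 1.41694) = 1.19750.
True dip = arctan(1.19750) = 50.14°, dipping toward S (azimuth ≈ 186°).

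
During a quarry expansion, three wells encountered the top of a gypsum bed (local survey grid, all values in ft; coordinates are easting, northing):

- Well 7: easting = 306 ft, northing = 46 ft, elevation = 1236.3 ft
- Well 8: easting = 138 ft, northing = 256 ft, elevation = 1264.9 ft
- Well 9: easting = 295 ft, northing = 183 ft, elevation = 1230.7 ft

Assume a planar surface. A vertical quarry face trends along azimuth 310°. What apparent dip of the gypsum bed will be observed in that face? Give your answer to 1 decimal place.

Two edge vectors: Well 7→Well 8 = (-168, 210, 28.6), Well 7→Well 9 = (-11, 137, -5.6).
Normal n = (Well 7→Well 8) × (Well 7→Well 9) = (-5094.2, -1255.4, -20706).
So ∂z/∂easting = −n_x/n_z = −0.24603 and ∂z/∂northing = −n_y/n_z = −0.06063.
Unit vector along 310° is (sin 310°, cos 310°) = (-0.7660, 0.6428).
Slope in that direction = a·(-0.7660) + b·(0.6428) = 0.14949.
Apparent dip = arctan|0.14949| = 8.5° (true dip is 14.2°, so apparent ≤ true as expected).

8.5°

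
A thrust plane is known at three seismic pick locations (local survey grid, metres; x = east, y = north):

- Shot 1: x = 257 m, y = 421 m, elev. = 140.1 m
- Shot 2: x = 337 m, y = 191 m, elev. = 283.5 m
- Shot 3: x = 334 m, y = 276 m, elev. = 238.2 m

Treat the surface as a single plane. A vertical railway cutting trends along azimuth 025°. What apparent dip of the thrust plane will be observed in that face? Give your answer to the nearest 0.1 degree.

Two edge vectors: Shot 1→Shot 2 = (80, -230, 143.4), Shot 1→Shot 3 = (77, -145, 98.1).
Normal n = (Shot 1→Shot 2) × (Shot 1→Shot 3) = (-1770, 3193.8, 6110).
So ∂z/∂x = −n_x/n_z = 0.28969 and ∂z/∂y = −n_y/n_z = −0.52272.
Unit vector along 025° is (sin 25°, cos 25°) = (0.4226, 0.9063).
Slope in that direction = a·(0.4226) + b·(0.9063) = −0.35131.
Apparent dip = arctan|0.35131| = 19.4° (true dip is 30.9°, so apparent ≤ true as expected).

19.4°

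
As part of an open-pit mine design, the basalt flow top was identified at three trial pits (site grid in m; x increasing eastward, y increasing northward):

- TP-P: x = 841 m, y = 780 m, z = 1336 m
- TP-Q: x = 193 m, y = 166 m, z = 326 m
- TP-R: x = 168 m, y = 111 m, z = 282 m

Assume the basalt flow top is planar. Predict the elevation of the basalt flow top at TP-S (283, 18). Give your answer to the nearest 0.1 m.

428.8 m

Two edge vectors: TP-P→TP-Q = (-648, -614, -1010), TP-P→TP-R = (-673, -669, -1054).
Normal n = (TP-P→TP-Q) × (TP-P→TP-R) = (-28534, -3262, 20290).
So ∂z/∂x = −n_x/n_z = 1.40631 and ∂z/∂y = −n_y/n_z = 0.16077.
Intercept c from TP-P: 1336 − 1182.71 − 125.40 = 27.89.
At (283, 18): z = 398.0 + 2.9 + 27.89 = 428.8 m.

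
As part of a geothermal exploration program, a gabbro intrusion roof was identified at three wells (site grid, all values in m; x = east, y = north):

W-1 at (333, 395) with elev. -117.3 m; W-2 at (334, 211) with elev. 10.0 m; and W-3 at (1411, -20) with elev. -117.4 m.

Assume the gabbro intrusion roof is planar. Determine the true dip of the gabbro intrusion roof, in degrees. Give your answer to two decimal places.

36.61°

Two edge vectors: W-1→W-2 = (1, -184, 127.3), W-1→W-3 = (1078, -415, -0.1).
Normal n = (W-1→W-2) × (W-1→W-3) = (52847.9, 137229.5, 197937).
So ∂z/∂x = −n_x/n_z = −0.26699 and ∂z/∂y = −n_y/n_z = −0.69330.
Gradient magnitude |∇z| = √(a² + b²) = √(0.07129 + 0.48066) = 0.74293.
True dip = arctan(0.74293) = 36.61°, dipping toward NNE (azimuth ≈ 021°).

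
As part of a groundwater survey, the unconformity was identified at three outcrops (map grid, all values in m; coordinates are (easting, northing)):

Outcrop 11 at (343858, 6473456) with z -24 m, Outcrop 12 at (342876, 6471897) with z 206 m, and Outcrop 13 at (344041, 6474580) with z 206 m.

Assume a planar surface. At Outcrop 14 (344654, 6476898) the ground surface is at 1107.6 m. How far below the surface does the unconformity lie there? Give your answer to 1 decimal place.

604.9 m

Two edge vectors: Outcrop 11→Outcrop 12 = (-982, -1559, 230), Outcrop 11→Outcrop 13 = (183, 1124, 230).
Normal n = (Outcrop 11→Outcrop 12) × (Outcrop 11→Outcrop 13) = (-617090, 267950, -818471).
So ∂z/∂E = −n_x/n_z = −0.753954630 and ∂z/∂N = −n_y/n_z = 0.327378734.
Intercept c from Outcrop 11: -24 + 259253.33 − 2119271.83 = −1860042.50.
At (344654, 6476898): z_contact = −259853.48 + 2120398.67 − 1860042.50 = 502.69 m.
Depth below ground = 1107.6 − 502.69 = 604.9 m.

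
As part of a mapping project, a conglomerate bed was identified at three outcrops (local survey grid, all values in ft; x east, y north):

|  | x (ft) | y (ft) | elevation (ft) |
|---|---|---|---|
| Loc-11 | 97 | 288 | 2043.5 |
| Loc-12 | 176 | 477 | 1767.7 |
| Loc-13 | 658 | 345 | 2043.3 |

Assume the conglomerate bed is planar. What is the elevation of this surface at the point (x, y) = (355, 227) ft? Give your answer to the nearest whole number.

2176 ft

Two edge vectors: Loc-11→Loc-12 = (79, 189, -275.8), Loc-11→Loc-13 = (561, 57, -0.2).
Normal n = (Loc-11→Loc-12) × (Loc-11→Loc-13) = (15682.8, -154708, -101526).
So ∂z/∂x = −n_x/n_z = 0.15447 and ∂z/∂y = −n_y/n_z = −1.52383.
Intercept c from Loc-11: 2043.5 − 14.98 + 438.86 = 2467.38.
At (355, 227): z = 54.8 − 345.9 + 2467.38 = 2176.3 ft.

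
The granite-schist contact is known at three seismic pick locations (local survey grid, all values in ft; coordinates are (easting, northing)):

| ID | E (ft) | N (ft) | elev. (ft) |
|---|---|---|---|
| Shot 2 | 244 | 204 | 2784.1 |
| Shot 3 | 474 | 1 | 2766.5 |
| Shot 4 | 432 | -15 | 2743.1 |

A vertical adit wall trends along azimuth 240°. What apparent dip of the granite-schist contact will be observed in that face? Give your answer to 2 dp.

Let the plane be z = a·E + b·N + c.
Shot 3−Shot 2: 230a − 203b = −17.6;  Shot 4−Shot 2: 188a − 219b = −41.
Solving gives a = 0.36610, b = 0.50149.
Unit vector along 240° is (sin 240°, cos 240°) = (-0.8660, -0.5000).
Slope in that direction = a·(-0.8660) + b·(-0.5000) = −0.56780.
Apparent dip = arctan|0.56780| = 29.59° (true dip is 31.8°, so apparent ≤ true as expected).

29.59°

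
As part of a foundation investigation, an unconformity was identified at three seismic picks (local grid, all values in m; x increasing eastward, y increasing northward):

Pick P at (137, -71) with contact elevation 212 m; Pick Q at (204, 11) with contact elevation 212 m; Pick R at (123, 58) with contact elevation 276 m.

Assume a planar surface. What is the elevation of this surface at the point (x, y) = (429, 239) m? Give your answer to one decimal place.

Let the plane be z = a·x + b·y + c.
Pick Q−Pick P: 67a + 82b = 0;  Pick R−Pick P: −14a + 129b = 64.
Solving gives a = −0.53600, b = 0.43795.
Then c = 212 − a·137 − b·-71 = 316.53.
At (429, 239): z = −229.9 + 104.7 + 316.53 = 191.3 m.

191.3 m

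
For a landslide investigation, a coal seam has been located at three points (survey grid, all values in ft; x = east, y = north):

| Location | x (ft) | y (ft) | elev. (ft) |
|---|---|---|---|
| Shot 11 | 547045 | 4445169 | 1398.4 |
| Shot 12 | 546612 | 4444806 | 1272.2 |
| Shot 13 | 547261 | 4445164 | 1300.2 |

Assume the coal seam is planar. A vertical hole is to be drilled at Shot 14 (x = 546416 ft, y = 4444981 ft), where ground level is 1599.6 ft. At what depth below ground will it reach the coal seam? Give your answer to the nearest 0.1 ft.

90.7 ft

Let the plane be z = a·x + b·y + c.
Shot 12−Shot 11: −433a − 363b = −126.2;  Shot 13−Shot 11: 216a − 5b = −98.2.
Solving gives a = −0.434582304, b = 0.866044457.
Then c = 1398.4 − a·547045 − b·4445169 = −3610579.49.
At (546416, 4444981): z_contact = −237462.72 + 3849551.15 − 3610579.49 = 1508.94 ft.
Depth below ground = 1599.6 − 1508.94 = 90.7 ft.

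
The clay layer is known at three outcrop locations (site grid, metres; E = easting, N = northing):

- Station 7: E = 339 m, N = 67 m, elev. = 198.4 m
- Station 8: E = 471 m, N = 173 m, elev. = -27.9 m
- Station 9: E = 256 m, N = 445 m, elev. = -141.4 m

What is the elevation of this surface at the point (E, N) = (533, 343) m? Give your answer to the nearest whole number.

-265 m

Two edge vectors: Station 7→Station 8 = (132, 106, -226.3), Station 7→Station 9 = (-83, 378, -339.8).
Normal n = (Station 7→Station 8) × (Station 7→Station 9) = (49522.6, 63636.5, 58694).
So ∂z/∂E = −n_x/n_z = −0.84374 and ∂z/∂N = −n_y/n_z = −1.08421.
Intercept c from Station 7: 198.4 + 286.03 + 72.64 = 557.07.
At (533, 343): z = −449.7 − 371.9 + 557.07 = -264.5 m.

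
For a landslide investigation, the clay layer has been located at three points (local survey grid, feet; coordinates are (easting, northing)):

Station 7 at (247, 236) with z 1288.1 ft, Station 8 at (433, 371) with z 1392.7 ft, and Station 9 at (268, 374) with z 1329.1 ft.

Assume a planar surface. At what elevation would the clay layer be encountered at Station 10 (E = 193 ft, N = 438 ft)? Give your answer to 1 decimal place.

Let the plane be z = a·E + b·N + c.
Station 8−Station 7: 186a + 135b = 104.6;  Station 9−Station 7: 21a + 138b = 41.
Solving gives a = 0.38978, b = 0.23779.
Then c = 1288.1 − a·247 − b·236 = 1135.71.
At (193, 438): z = 75.2 + 104.2 + 1135.71 = 1315.1 ft.

1315.1 ft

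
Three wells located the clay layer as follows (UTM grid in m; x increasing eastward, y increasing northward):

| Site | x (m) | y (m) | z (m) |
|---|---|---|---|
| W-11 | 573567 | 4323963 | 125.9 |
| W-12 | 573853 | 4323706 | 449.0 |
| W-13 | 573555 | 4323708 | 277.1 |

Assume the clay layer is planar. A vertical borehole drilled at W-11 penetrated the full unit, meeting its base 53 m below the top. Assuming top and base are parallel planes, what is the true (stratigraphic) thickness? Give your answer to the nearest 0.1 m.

Two edge vectors: W-11→W-12 = (286, -257, 323.1), W-11→W-13 = (-12, -255, 151.2).
Normal n = (W-11→W-12) × (W-11→W-13) = (43532.1, -47120.4, -76014).
So ∂z/∂x = −n_x/n_z = 0.57269 and ∂z/∂y = −n_y/n_z = −0.61989.
|∇z| = √(a²+b²) = 0.84394, so dip δ = arctan(0.84394) = 40.16°.
True thickness = vertical thickness × cos δ = 53 × cos 40.16° = 40.5 m.

40.5 m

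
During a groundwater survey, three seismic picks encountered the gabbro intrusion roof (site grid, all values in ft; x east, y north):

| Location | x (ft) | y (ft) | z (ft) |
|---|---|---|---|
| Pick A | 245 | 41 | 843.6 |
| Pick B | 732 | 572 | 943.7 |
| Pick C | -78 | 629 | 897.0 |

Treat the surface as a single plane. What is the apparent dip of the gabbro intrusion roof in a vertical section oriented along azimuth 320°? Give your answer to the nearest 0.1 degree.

3.1°

Let the plane be z = a·x + b·y + c.
Pick B−Pick A: 487a + 531b = 100.1;  Pick C−Pick A: −323a + 588b = 53.4.
Solving gives a = 0.06662, b = 0.12741.
Unit vector along 320° is (sin 320°, cos 320°) = (-0.6428, 0.7660).
Slope in that direction = a·(-0.6428) + b·(0.7660) = 0.05478.
Apparent dip = arctan|0.05478| = 3.1° (true dip is 8.2°, so apparent ≤ true as expected).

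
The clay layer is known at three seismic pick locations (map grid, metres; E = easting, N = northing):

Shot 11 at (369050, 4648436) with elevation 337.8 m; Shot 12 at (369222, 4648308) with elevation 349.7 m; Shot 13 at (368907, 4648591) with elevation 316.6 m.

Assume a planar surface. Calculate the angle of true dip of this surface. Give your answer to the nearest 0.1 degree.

Two edge vectors: Shot 11→Shot 12 = (172, -128, 11.9), Shot 11→Shot 13 = (-143, 155, -21.2).
Normal n = (Shot 11→Shot 12) × (Shot 11→Shot 13) = (869.1, 1944.7, 8356).
So ∂z/∂E = −n_x/n_z = −0.10401 and ∂z/∂N = −n_y/n_z = −0.23273.
Gradient magnitude |∇z| = √(a² + b²) = √(0.01082 + 0.05416) = 0.25491.
True dip = arctan(0.25491) = 14.3°, dipping toward NNE (azimuth ≈ 024°).

14.3°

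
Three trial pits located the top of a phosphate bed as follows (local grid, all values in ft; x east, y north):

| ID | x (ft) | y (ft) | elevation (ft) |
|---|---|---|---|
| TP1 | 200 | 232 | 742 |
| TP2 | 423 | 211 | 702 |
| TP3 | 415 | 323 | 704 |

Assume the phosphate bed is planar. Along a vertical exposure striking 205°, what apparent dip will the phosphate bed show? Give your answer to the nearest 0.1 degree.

4.1°

Let the plane be z = a·x + b·y + c.
TP2−TP1: 223a − 21b = −40;  TP3−TP1: 215a + 91b = −38.
Solving gives a = −0.17889, b = 0.00508.
Unit vector along 205° is (sin 205°, cos 205°) = (-0.4226, -0.9063).
Slope in that direction = a·(-0.4226) + b·(-0.9063) = 0.07100.
Apparent dip = arctan|0.07100| = 4.1° (true dip is 10.1°, so apparent ≤ true as expected).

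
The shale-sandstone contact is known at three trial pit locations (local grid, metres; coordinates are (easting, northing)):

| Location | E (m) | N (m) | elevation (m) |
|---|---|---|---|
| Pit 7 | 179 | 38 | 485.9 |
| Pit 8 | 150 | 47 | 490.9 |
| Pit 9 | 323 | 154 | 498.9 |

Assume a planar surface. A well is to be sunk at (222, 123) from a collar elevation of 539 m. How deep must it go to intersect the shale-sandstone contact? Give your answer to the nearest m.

37 m

Let the plane be z = a·E + b·N + c.
Pit 8−Pit 7: −29a + 9b = 5;  Pit 9−Pit 7: 144a + 116b = 13.
Solving gives a = −0.09936, b = 0.23541.
Then c = 485.9 − a·179 − b·38 = 494.74.
At (222, 123): z_contact = −22.1 + 29.0 + 494.74 = 501.6 m.
Depth below ground = 539 − 501.6 = 37 m.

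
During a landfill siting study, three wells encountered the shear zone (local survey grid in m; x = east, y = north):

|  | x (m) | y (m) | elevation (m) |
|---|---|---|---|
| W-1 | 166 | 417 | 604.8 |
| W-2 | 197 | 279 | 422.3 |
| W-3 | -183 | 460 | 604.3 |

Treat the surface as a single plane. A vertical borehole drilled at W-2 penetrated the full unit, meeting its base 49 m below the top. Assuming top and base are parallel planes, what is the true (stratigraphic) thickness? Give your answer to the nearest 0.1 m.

Let the plane be z = a·x + b·y + c.
W-2−W-1: 31a − 138b = −182.5;  W-3−W-1: −349a + 43b = −0.5.
Solving gives a = 0.16905, b = 1.36044.
|∇z| = √(a²+b²) = 1.37090, so dip δ = arctan(1.37090) = 53.89°.
True thickness = vertical thickness × cos δ = 49 × cos 53.89° = 28.9 m.

28.9 m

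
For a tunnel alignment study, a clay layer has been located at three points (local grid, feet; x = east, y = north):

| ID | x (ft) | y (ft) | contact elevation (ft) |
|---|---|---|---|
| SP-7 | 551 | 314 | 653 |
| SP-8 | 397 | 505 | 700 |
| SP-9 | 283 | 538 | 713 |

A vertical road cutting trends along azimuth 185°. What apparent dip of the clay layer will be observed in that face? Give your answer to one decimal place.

Two edge vectors: SP-7→SP-8 = (-154, 191, 47), SP-7→SP-9 = (-268, 224, 60).
Normal n = (SP-7→SP-8) × (SP-7→SP-9) = (932, -3356, 16692).
So ∂z/∂x = −n_x/n_z = −0.05584 and ∂z/∂y = −n_y/n_z = 0.20105.
Unit vector along 185° is (sin 185°, cos 185°) = (-0.0872, -0.9962).
Slope in that direction = a·(-0.0872) + b·(-0.9962) = −0.19542.
Apparent dip = arctan|0.19542| = 11.1° (true dip is 11.8°, so apparent ≤ true as expected).

11.1°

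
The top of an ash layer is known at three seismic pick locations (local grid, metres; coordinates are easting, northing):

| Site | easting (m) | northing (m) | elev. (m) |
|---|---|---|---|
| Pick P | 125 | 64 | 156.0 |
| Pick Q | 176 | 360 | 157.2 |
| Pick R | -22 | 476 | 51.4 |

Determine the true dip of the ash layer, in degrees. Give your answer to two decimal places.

26.29°

Two edge vectors: Pick P→Pick Q = (51, 296, 1.2), Pick P→Pick R = (-147, 412, -104.6).
Normal n = (Pick P→Pick Q) × (Pick P→Pick R) = (-31456, 5158.2, 64524).
So ∂z/∂easting = −n_x/n_z = 0.48751 and ∂z/∂northing = −n_y/n_z = −0.07994.
Gradient magnitude |∇z| = √(a² + b²) = √(0.23766 + 0.00639) = 0.49402.
True dip = arctan(0.49402) = 26.29°, dipping toward W (azimuth ≈ 279°).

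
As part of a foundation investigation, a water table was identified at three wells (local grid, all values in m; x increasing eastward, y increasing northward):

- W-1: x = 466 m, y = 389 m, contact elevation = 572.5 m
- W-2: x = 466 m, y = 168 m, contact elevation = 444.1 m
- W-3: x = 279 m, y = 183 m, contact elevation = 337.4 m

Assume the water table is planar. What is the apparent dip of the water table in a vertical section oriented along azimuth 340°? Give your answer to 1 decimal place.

Let the plane be z = a·x + b·y + c.
W-2−W-1: 0a − 221b = −128.4;  W-3−W-1: −187a − 206b = −235.1.
Solving gives a = 0.61719, b = 0.58100.
Unit vector along 340° is (sin 340°, cos 340°) = (-0.3420, 0.9397).
Slope in that direction = a·(-0.3420) + b·(0.9397) = 0.33487.
Apparent dip = arctan|0.33487| = 18.5° (true dip is 40.3°, so apparent ≤ true as expected).

18.5°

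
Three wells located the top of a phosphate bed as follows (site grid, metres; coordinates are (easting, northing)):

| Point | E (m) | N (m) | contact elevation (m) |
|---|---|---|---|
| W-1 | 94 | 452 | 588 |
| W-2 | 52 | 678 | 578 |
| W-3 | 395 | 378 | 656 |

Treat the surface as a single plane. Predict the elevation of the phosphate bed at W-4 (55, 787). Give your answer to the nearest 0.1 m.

578.4 m

Two edge vectors: W-1→W-2 = (-42, 226, -10), W-1→W-3 = (301, -74, 68).
Normal n = (W-1→W-2) × (W-1→W-3) = (14628, -154, -64918).
So ∂z/∂E = −n_x/n_z = 0.22533 and ∂z/∂N = −n_y/n_z = −0.00237.
Intercept c from W-1: 588 − 21.18 + 1.07 = 567.89.
At (55, 787): z = 12.4 − 1.9 + 567.89 = 578.4 m.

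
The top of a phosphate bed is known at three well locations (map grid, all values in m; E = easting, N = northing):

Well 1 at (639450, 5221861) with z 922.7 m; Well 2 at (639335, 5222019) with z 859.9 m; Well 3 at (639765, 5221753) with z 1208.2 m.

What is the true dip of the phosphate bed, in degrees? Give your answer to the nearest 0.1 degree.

47.3°

Two edge vectors: Well 1→Well 2 = (-115, 158, -62.8), Well 1→Well 3 = (315, -108, 285.5).
Normal n = (Well 1→Well 2) × (Well 1→Well 3) = (38326.6, 13050.5, -37350).
So ∂z/∂E = −n_x/n_z = 1.02615 and ∂z/∂N = −n_y/n_z = 0.34941.
Gradient magnitude |∇z| = √(a² + b²) = √(1.05298 + 0.12209) = 1.08400.
True dip = arctan(1.08400) = 47.3°, dipping toward WSW (azimuth ≈ 251°).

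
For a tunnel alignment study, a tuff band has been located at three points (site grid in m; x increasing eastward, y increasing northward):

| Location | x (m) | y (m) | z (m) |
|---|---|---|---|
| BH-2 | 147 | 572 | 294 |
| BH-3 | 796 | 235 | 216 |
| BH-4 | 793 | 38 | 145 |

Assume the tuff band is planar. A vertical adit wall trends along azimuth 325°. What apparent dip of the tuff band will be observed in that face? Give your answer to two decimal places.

14.38°

Let the plane be z = a·x + b·y + c.
BH-3−BH-2: 649a − 337b = −78;  BH-4−BH-2: 646a − 534b = −149.
Solving gives a = 0.06643, b = 0.35939.
Unit vector along 325° is (sin 325°, cos 325°) = (-0.5736, 0.8192).
Slope in that direction = a·(-0.5736) + b·(0.8192) = 0.25629.
Apparent dip = arctan|0.25629| = 14.38° (true dip is 20.1°, so apparent ≤ true as expected).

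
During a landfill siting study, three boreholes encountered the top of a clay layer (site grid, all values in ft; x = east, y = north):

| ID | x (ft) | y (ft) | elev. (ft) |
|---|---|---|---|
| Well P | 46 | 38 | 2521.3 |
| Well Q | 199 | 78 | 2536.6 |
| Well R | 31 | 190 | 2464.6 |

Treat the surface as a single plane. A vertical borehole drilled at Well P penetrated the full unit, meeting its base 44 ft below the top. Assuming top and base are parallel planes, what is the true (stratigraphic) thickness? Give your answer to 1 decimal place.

Let the plane be z = a·x + b·y + c.
Well Q−Well P: 153a + 40b = 15.3;  Well R−Well P: −15a + 152b = −56.7.
Solving gives a = 0.19256, b = −0.35402.
|∇z| = √(a²+b²) = 0.40300, so dip δ = arctan(0.40300) = 21.95°.
True thickness = vertical thickness × cos δ = 44 × cos 21.95° = 40.8 ft.

40.8 ft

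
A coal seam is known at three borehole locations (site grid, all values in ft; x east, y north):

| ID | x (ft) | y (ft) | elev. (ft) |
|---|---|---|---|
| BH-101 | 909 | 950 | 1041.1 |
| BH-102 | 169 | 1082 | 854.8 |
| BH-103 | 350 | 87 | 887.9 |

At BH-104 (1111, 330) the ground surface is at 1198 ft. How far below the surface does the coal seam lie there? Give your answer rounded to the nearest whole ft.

114 ft

Let the plane be z = a·x + b·y + c.
BH-102−BH-101: −740a + 132b = −186.3;  BH-103−BH-101: −559a − 863b = −153.2.
Solving gives a = 0.25407, b = 0.01295.
Then c = 1041.1 − a·909 − b·950 = 797.85.
At (1111, 330): z_contact = 282.3 + 4.3 + 797.85 = 1084.4 ft.
Depth below ground = 1198 − 1084.4 = 114 ft.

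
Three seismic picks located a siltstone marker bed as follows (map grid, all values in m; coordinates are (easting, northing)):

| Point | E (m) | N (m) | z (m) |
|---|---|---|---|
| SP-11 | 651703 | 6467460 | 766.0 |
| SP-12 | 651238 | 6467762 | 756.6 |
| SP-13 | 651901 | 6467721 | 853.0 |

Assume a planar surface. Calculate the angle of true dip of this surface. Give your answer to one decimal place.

Let the plane be z = a·E + b·N + c.
SP-12−SP-11: −465a + 302b = −9.4;  SP-13−SP-11: 198a + 261b = 87.
Solving gives a = 0.15857, b = 0.21304.
Gradient magnitude |∇z| = √(a² + b²) = √(0.02515 + 0.04538) = 0.26557.
True dip = arctan(0.26557) = 14.9°, dipping toward SW (azimuth ≈ 217°).

14.9°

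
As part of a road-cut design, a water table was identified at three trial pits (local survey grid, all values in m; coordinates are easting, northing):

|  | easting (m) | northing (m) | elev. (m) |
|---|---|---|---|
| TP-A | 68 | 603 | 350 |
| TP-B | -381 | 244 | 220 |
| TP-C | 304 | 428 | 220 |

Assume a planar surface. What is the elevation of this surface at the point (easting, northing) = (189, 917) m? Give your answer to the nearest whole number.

Let the plane be z = a·easting + b·northing + c.
TP-B−TP-A: −449a − 359b = −130;  TP-C−TP-A: 236a − 175b = −130.
Solving gives a = −0.14648, b = 0.54532.
Then c = 350 − a·68 − b·603 = 31.13.
At (189, 917): z = −27.7 + 500.1 + 31.13 = 503.5 m.

504 m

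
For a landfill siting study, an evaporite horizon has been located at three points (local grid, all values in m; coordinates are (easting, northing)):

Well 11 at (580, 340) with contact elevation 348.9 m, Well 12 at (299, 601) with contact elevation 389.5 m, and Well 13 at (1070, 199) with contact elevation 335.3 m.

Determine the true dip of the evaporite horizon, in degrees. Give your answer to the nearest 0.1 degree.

10.4°

Two edge vectors: Well 11→Well 12 = (-281, 261, 40.6), Well 11→Well 13 = (490, -141, -13.6).
Normal n = (Well 11→Well 12) × (Well 11→Well 13) = (2175, 16072.4, -88269).
So ∂z/∂E = −n_x/n_z = 0.02464 and ∂z/∂N = −n_y/n_z = 0.18208.
Gradient magnitude |∇z| = √(a² + b²) = √(0.00061 + 0.03315) = 0.18374.
True dip = arctan(0.18374) = 10.4°, dipping toward S (azimuth ≈ 188°).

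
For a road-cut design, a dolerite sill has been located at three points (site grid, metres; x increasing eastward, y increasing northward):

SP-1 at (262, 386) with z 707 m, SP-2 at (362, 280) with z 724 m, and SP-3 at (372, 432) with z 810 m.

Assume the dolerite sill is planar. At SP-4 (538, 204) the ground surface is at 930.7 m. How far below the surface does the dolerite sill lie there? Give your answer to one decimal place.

119.5 m

Two edge vectors: SP-1→SP-2 = (100, -106, 17), SP-1→SP-3 = (110, 46, 103).
Normal n = (SP-1→SP-2) × (SP-1→SP-3) = (-11700, -8430, 16260).
So ∂z/∂x = −n_x/n_z = 0.71956 and ∂z/∂y = −n_y/n_z = 0.51845.
Intercept c from SP-1: 707 − 188.52 − 200.12 = 318.35.
At (538, 204): z_contact = 387.12 + 105.76 + 318.35 = 811.24 m.
Depth below ground = 930.7 − 811.24 = 119.5 m.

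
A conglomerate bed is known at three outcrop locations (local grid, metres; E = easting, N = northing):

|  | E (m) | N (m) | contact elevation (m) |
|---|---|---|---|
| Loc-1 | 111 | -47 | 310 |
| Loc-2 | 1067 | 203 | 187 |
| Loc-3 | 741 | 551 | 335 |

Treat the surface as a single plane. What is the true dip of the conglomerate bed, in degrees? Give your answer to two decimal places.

Two edge vectors: Loc-1→Loc-2 = (956, 250, -123), Loc-1→Loc-3 = (630, 598, 25).
Normal n = (Loc-1→Loc-2) × (Loc-1→Loc-3) = (79804, -101390, 414188).
So ∂z/∂E = −n_x/n_z = −0.19268 and ∂z/∂N = −n_y/n_z = 0.24479.
Gradient magnitude |∇z| = √(a² + b²) = √(0.03712 + 0.05992) = 0.31152.
True dip = arctan(0.31152) = 17.30°, dipping toward SE (azimuth ≈ 142°).

17.30°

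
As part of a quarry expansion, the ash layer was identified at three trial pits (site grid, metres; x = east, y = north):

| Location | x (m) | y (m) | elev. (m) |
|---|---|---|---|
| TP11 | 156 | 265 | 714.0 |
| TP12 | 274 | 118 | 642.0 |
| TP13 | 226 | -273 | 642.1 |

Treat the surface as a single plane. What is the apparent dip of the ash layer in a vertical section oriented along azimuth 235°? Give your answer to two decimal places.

Let the plane be z = a·x + b·y + c.
TP12−TP11: 118a − 147b = −72;  TP13−TP11: 70a − 538b = −71.9.
Solving gives a = −0.52951, b = 0.06475.
Unit vector along 235° is (sin 235°, cos 235°) = (-0.8192, -0.5736).
Slope in that direction = a·(-0.8192) + b·(-0.5736) = 0.39661.
Apparent dip = arctan|0.39661| = 21.63° (true dip is 28.1°, so apparent ≤ true as expected).

21.63°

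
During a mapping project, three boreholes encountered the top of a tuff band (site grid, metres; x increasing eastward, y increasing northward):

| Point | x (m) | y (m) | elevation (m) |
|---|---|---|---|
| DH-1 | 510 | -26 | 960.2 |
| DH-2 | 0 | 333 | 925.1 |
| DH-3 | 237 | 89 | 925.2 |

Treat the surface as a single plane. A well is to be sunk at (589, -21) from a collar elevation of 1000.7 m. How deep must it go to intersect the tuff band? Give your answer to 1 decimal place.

22.3 m

Let the plane be z = a·x + b·y + c.
DH-2−DH-1: −510a + 359b = −35.1;  DH-3−DH-1: −273a + 115b = −35.
Solving gives a = 0.21670, b = 0.21007.
Then c = 960.2 − a·510 − b·-26 = 855.15.
At (589, -21): z_contact = 127.63 − 4.41 + 855.15 = 978.37 m.
Depth below ground = 1000.7 − 978.37 = 22.3 m.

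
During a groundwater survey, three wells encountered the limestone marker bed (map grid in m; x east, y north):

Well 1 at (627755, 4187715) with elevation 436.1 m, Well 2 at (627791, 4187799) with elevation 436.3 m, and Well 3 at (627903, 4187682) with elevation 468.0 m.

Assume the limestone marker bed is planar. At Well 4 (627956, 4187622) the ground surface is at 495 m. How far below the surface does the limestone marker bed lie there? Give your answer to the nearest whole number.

12 m

Let the plane be z = a·x + b·y + c.
Well 2−Well 1: 36a + 84b = 0.2;  Well 3−Well 1: 148a − 33b = 31.9.
Solving gives a = 0.19722467, b = −0.08214391.
Then c = 436.1 − a·627755 − b·4187715 = 220622.59.
At (627956, 4187622): z_contact = 123848.4 − 343987.6 + 220622.59 = 483.4 m.
Depth below ground = 495 − 483.4 = 12 m.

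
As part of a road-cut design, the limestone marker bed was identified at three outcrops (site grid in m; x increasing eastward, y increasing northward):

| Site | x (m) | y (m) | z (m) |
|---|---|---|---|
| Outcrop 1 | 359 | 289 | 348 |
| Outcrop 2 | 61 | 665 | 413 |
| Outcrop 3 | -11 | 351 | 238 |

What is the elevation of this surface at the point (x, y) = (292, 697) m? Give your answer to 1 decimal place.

515.0 m

Two edge vectors: Outcrop 1→Outcrop 2 = (-298, 376, 65), Outcrop 1→Outcrop 3 = (-370, 62, -110).
Normal n = (Outcrop 1→Outcrop 2) × (Outcrop 1→Outcrop 3) = (-45390, -56830, 120644).
So ∂z/∂x = −n_x/n_z = 0.37623 and ∂z/∂y = −n_y/n_z = 0.47106.
Intercept c from Outcrop 1: 348 − 135.07 − 136.13 = 76.80.
At (292, 697): z = 109.9 + 328.3 + 76.80 = 515.0 m.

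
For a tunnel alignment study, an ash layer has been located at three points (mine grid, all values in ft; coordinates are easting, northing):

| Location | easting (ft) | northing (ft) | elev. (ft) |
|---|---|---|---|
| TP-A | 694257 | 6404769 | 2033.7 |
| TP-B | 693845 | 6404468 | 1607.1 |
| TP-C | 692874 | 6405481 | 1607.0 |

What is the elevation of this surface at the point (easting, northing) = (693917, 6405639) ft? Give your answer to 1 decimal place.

Let the plane be z = a·easting + b·northing + c.
TP-B−TP-A: −412a − 301b = −426.6;  TP-C−TP-A: −1383a + 712b = −426.7.
Solving gives a = 0.609018400, b = 0.583669167.
Then c = 2033.7 − a·694257 − b·6404769 = −4159047.77.
At (693917, 6405639): z = 422608.2 + 3738774.0 − 4159047.77 = 2334.4 ft.

2334.4 ft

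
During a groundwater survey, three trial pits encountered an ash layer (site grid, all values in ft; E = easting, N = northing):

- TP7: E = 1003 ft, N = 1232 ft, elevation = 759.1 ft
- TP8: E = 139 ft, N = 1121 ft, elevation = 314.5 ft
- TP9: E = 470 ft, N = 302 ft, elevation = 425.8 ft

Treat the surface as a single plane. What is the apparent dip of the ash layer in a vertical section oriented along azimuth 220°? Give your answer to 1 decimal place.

Two edge vectors: TP7→TP8 = (-864, -111, -444.6), TP7→TP9 = (-533, -930, -333.3).
Normal n = (TP7→TP8) × (TP7→TP9) = (-376481.7, -50999.4, 744357).
So ∂z/∂E = −n_x/n_z = 0.50578 and ∂z/∂N = −n_y/n_z = 0.06851.
Unit vector along 220° is (sin 220°, cos 220°) = (-0.6428, -0.7660).
Slope in that direction = a·(-0.6428) + b·(-0.7660) = −0.37760.
Apparent dip = arctan|0.37760| = 20.7° (true dip is 27.0°, so apparent ≤ true as expected).

20.7°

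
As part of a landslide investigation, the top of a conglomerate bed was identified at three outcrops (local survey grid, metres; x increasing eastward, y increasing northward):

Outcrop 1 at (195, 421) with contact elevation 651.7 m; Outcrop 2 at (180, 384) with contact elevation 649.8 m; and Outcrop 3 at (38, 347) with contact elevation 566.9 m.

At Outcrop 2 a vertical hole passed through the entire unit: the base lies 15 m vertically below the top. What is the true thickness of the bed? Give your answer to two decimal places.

12.46 m

Two edge vectors: Outcrop 1→Outcrop 2 = (-15, -37, -1.9), Outcrop 1→Outcrop 3 = (-157, -74, -84.8).
Normal n = (Outcrop 1→Outcrop 2) × (Outcrop 1→Outcrop 3) = (2997, -973.7, -4699).
So ∂z/∂x = −n_x/n_z = 0.63780 and ∂z/∂y = −n_y/n_z = −0.20721.
|∇z| = √(a²+b²) = 0.67061, so dip δ = arctan(0.67061) = 33.85°.
True thickness = vertical thickness × cos δ = 15 × cos 33.85° = 12.46 m.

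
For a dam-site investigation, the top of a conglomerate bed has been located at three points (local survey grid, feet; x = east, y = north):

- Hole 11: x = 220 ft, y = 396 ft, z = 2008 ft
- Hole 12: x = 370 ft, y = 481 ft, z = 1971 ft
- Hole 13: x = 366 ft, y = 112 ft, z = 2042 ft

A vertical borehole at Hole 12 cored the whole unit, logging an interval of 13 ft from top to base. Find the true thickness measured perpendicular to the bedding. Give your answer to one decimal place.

Two edge vectors: Hole 11→Hole 12 = (150, 85, -37), Hole 11→Hole 13 = (146, -284, 34).
Normal n = (Hole 11→Hole 12) × (Hole 11→Hole 13) = (-7618, -10502, -55010).
So ∂z/∂x = −n_x/n_z = −0.13848 and ∂z/∂y = −n_y/n_z = −0.19091.
|∇z| = √(a²+b²) = 0.23585, so dip δ = arctan(0.23585) = 13.27°.
True thickness = vertical thickness × cos δ = 13 × cos 13.27° = 12.7 ft.

12.7 ft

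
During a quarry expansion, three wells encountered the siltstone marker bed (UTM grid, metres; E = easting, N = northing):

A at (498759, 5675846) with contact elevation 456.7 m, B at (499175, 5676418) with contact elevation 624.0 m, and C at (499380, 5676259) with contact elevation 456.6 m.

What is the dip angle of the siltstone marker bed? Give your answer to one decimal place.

Let the plane be z = a·E + b·N + c.
B−A: 416a + 572b = 167.3;  C−A: 621a + 413b = −0.1.
Solving gives a = −0.37705, b = 0.56670.
Gradient magnitude |∇z| = √(a² + b²) = √(0.14217 + 0.32115) = 0.68067.
True dip = arctan(0.68067) = 34.2°, dipping toward SSE (azimuth ≈ 146°).

34.2°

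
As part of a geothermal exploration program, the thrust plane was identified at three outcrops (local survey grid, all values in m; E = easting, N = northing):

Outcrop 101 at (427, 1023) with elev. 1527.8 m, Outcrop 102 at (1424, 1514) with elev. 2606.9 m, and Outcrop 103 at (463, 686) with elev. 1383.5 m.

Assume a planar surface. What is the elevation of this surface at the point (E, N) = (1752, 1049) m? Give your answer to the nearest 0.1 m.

2638.2 m

Let the plane be z = a·E + b·N + c.
Outcrop 102−Outcrop 101: 997a + 491b = 1079.1;  Outcrop 103−Outcrop 101: 36a − 337b = −144.3.
Solving gives a = 0.827917, b = 0.516632.
Then c = 1527.8 − a·427 − b·1023 = 645.76.
At (1752, 1049): z = 1450.5 + 541.9 + 645.76 = 2638.2 m.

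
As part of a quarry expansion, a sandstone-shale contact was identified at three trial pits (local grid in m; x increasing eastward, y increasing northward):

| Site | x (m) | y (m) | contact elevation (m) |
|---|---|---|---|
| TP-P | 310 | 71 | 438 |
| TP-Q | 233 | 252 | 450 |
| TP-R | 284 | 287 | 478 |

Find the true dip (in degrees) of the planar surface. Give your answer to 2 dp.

24.40°

Let the plane be z = a·x + b·y + c.
TP-Q−TP-P: −77a + 181b = 12;  TP-R−TP-P: −26a + 216b = 40.
Solving gives a = 0.38974, b = 0.23210.
Gradient magnitude |∇z| = √(a² + b²) = √(0.15189 + 0.05387) = 0.45361.
True dip = arctan(0.45361) = 24.40°, dipping toward WSW (azimuth ≈ 239°).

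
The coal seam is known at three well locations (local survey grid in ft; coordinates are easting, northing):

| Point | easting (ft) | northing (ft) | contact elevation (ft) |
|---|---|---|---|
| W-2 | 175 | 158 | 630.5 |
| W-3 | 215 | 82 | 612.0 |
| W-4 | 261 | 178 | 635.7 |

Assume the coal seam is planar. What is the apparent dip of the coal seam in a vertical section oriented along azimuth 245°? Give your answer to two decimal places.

Two edge vectors: W-2→W-3 = (40, -76, -18.5), W-2→W-4 = (86, 20, 5.2).
Normal n = (W-2→W-3) × (W-2→W-4) = (-25.2, -1799, 7336).
So ∂z/∂easting = −n_x/n_z = 0.00344 and ∂z/∂northing = −n_y/n_z = 0.24523.
Unit vector along 245° is (sin 245°, cos 245°) = (-0.9063, -0.4226).
Slope in that direction = a·(-0.9063) + b·(-0.4226) = −0.10675.
Apparent dip = arctan|0.10675| = 6.09° (true dip is 13.8°, so apparent ≤ true as expected).

6.09°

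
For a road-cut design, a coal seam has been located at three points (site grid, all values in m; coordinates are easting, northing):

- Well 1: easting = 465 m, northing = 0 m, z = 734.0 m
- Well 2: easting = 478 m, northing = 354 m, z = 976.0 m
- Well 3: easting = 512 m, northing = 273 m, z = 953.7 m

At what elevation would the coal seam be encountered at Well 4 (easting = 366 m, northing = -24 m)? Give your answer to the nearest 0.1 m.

Let the plane be z = a·easting + b·northing + c.
Well 2−Well 1: 13a + 354b = 242;  Well 3−Well 1: 47a + 273b = 219.7.
Solving gives a = 0.89448, b = 0.65077.
Then c = 734 − a·465 − b·0 = 318.07.
At (366, -24): z = 327.4 − 15.6 + 318.07 = 629.8 m.

629.8 m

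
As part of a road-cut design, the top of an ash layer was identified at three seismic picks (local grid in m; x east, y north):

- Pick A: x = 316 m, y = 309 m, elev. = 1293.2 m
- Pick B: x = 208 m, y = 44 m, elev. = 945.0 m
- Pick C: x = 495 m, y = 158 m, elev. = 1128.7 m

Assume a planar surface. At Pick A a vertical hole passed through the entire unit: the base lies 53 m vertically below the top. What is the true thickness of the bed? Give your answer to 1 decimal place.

Two edge vectors: Pick A→Pick B = (-108, -265, -348.2), Pick A→Pick C = (179, -151, -164.5).
Normal n = (Pick A→Pick B) × (Pick A→Pick C) = (-8985.7, -80093.8, 63743).
So ∂z/∂x = −n_x/n_z = 0.14097 and ∂z/∂y = −n_y/n_z = 1.25651.
|∇z| = √(a²+b²) = 1.26439, so dip δ = arctan(1.26439) = 51.66°.
True thickness = vertical thickness × cos δ = 53 × cos 51.66° = 32.9 m.

32.9 m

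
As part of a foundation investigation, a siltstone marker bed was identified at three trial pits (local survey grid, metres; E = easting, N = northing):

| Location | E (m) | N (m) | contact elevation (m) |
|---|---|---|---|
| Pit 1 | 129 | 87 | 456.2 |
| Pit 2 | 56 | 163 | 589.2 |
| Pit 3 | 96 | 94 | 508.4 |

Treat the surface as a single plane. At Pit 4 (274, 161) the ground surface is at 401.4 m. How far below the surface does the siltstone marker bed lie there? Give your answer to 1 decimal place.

Let the plane be z = a·E + b·N + c.
Pit 2−Pit 1: −73a + 76b = 133;  Pit 3−Pit 1: −33a + 7b = 52.2.
Solving gives a = −1.52038, b = 0.28963.
Then c = 456.2 − a·129 − b·87 = 627.13.
At (274, 161): z_contact = −416.58 + 46.63 + 627.13 = 257.18 m.
Depth below ground = 401.4 − 257.18 = 144.2 m.

144.2 m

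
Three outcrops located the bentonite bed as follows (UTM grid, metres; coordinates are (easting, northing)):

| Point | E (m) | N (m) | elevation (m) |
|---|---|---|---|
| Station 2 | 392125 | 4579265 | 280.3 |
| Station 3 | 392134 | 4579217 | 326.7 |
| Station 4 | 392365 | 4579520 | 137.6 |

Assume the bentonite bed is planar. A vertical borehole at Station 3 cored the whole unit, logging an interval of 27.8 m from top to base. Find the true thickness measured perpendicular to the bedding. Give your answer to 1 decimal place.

20.0 m

Two edge vectors: Station 2→Station 3 = (9, -48, 46.4), Station 2→Station 4 = (240, 255, -142.7).
Normal n = (Station 2→Station 3) × (Station 2→Station 4) = (-4982.4, 12420.3, 13815).
So ∂z/∂E = −n_x/n_z = 0.36065 and ∂z/∂N = −n_y/n_z = −0.89904.
|∇z| = √(a²+b²) = 0.96868, so dip δ = arctan(0.96868) = 44.09°.
True thickness = vertical thickness × cos δ = 27.8 × cos 44.09° = 20.0 m.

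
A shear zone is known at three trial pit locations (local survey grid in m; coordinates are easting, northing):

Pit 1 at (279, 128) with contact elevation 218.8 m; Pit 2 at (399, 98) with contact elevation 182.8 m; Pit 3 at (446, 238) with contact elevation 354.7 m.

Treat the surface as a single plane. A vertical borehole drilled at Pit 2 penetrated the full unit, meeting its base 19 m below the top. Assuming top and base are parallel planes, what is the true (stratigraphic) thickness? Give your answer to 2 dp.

12.01 m

Two edge vectors: Pit 1→Pit 2 = (120, -30, -36), Pit 1→Pit 3 = (167, 110, 135.9).
Normal n = (Pit 1→Pit 2) × (Pit 1→Pit 3) = (-117, -22320, 18210).
So ∂z/∂easting = −n_x/n_z = 0.00643 and ∂z/∂northing = −n_y/n_z = 1.22570.
|∇z| = √(a²+b²) = 1.22572, so dip δ = arctan(1.22572) = 50.79°.
True thickness = vertical thickness × cos δ = 19 × cos 50.79° = 12.01 m.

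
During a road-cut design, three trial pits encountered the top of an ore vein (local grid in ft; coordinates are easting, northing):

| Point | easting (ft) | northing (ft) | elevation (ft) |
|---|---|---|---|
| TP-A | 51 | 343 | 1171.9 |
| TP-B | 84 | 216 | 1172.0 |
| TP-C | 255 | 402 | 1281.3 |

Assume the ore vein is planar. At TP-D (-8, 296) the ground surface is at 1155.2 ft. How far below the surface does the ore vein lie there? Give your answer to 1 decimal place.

Two edge vectors: TP-A→TP-B = (33, -127, 0.1), TP-A→TP-C = (204, 59, 109.4).
Normal n = (TP-A→TP-B) × (TP-A→TP-C) = (-13899.7, -3589.8, 27855).
So ∂z/∂easting = −n_x/n_z = 0.49900 and ∂z/∂northing = −n_y/n_z = 0.12887.
Intercept c from TP-A: 1171.9 − 25.45 − 44.20 = 1102.25.
At (-8, 296): z_contact = −3.99 + 38.15 + 1102.25 = 1136.40 ft.
Depth below ground = 1155.2 − 1136.40 = 18.8 ft.

18.8 ft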